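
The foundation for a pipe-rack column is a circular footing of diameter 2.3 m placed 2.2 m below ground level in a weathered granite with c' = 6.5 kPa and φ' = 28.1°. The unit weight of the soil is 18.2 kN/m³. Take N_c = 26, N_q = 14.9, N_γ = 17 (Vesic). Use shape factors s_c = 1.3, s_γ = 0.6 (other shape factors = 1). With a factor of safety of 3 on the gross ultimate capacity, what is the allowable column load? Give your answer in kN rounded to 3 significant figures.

P_all ≈ 1430 kN

Overburden at base level: q = 18.2 × 2.2 = 40.04 kPa.
Cohesion term c·N_c·s_c = 6.5 × 26 × 1.3 = 219.7 kPa; surcharge term q·N_q = 40.04 × 14.9 = 596.6 kPa; self-weight term 0.5·γ·B·N_γ·s_γ = 0.5 × 18.2 × 2.3 × 17 × 0.6 = 213.49 kPa.
q_ult = 219.7 + 596.6 + 213.49 = 1029.8 kPa.
Gross allowable pressure q_all = 1029.8 / 3 = 343.26 kPa.
Footing area = 4.1548 m², so allowable column load = 343.26 × 4.1548 = 1426.2 kN.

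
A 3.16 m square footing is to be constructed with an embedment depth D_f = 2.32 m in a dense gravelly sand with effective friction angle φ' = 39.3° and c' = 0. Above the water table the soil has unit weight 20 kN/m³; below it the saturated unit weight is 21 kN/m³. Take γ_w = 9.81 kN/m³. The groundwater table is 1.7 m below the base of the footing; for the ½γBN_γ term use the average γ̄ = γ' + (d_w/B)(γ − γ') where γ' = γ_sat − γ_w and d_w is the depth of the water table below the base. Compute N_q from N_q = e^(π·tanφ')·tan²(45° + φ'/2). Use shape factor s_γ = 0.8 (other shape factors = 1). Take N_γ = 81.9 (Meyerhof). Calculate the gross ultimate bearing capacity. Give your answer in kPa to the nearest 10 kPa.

tan39.3° = 0.8185, so N_q = e^(π×0.8185)·tan²(64.65°) = 13.084 × 4.455 = 58.29.
q = γ·D_f = 20 × 2.32 = 46.4 kPa.
γ' = 11.19 kN/m³; averaging over the depth B below the base, γ̄ = γ' + (d_w/B)(γ − γ') = 15.93 kN/m³.
q·N_q = 46.4 × 58.291 = 2704.7 kPa
0.5·γ·B·N_γ·s_γ = 0.5 × 15.93 × 3.16 × 81.9 × 0.8 = 1649.1 kPa
q_ult = 2704.7 + 1649.1 = 4353.8 kPa.

q_ult ≈ 4350 kPa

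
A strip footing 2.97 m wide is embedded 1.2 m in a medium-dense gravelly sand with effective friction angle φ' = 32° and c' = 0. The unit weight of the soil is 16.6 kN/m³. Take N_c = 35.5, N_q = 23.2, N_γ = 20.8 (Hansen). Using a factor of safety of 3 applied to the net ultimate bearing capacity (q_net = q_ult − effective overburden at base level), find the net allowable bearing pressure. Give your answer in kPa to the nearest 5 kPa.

q_all(net) ≈ 320 kPa

q = γ·D_f = 16.6 × 1.2 = 19.92 kPa.
q·N_q = 19.92 × 23.2 = 462.14 kPa
0.5·γ·B·N_γ = 0.5 × 16.6 × 2.97 × 20.8 = 512.74 kPa
q_ult = 462.14 + 512.74 = 974.88 kPa.
Net ultimate: q_net = 974.88 − 19.92 = 954.96 kPa.
q_all(net) = 954.96 / 3 = 318.32 kPa.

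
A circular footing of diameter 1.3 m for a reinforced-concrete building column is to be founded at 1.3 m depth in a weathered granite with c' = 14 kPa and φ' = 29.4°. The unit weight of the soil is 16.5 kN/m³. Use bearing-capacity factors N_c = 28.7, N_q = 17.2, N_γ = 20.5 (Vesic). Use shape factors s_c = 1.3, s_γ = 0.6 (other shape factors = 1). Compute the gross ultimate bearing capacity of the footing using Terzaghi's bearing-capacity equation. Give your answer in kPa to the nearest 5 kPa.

q = γ·D_f = 16.5 × 1.3 = 21.45 kPa.
c·N_c·s_c = 14 × 28.7 × 1.3 = 522.34 kPa
q·N_q = 21.45 × 17.2 = 368.94 kPa
0.5·γ·B·N_γ·s_γ = 0.5 × 16.5 × 1.3 × 20.5 × 0.6 = 131.92 kPa
q_ult = 522.34 + 368.94 + 131.92 = 1023.2 kPa.

q_ult ≈ 1025 kPa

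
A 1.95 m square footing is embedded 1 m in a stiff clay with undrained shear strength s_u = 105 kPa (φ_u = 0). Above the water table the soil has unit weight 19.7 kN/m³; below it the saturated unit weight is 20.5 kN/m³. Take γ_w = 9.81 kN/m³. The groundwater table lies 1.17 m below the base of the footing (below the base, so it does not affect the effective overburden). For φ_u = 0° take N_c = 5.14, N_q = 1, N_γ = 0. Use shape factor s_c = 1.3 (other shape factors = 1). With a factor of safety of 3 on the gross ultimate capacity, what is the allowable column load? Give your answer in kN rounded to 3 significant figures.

P_all ≈ 914 kN

q = γ·D_f = 19.7 × 1 = 19.7 kPa.
c·N_c·s_c = 105 × 5.14 × 1.3 = 701.61 kPa
q·N_q = 19.7 × 1 = 19.7 kPa
q_ult = 701.61 + 19.7 = 721.31 kPa.
Gross allowable pressure q_all = 721.31 / 3 = 240.44 kPa.
Footing area = 3.8025 m², so allowable column load = 240.44 × 3.8025 = 914.26 kN.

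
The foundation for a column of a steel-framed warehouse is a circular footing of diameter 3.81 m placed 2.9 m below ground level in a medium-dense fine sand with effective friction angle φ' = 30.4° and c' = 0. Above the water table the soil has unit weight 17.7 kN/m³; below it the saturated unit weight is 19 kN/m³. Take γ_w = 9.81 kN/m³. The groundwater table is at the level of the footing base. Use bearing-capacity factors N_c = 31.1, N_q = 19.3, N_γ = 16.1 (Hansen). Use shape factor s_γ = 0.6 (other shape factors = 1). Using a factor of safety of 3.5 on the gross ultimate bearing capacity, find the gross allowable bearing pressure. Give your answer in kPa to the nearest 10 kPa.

q_all ≈ 330 kPa

Overburden at base level: q = 17.7 × 2.9 = 51.33 kPa.
Below the base the soil is submerged, so the ½γBN_γ term uses γ' = 19 − 9.81 = 9.19 kN/m³.
Surcharge term q·N_q = 51.33 × 19.3 = 990.67 kPa; self-weight term 0.5·γ·B·N_γ·s_γ = 0.5 × 9.19 × 3.81 × 16.1 × 0.6 = 169.12 kPa.
q_ult = 990.67 + 169.12 = 1159.8 kPa.
q_all = 1159.8 / 3.5 = 331.37 kPa.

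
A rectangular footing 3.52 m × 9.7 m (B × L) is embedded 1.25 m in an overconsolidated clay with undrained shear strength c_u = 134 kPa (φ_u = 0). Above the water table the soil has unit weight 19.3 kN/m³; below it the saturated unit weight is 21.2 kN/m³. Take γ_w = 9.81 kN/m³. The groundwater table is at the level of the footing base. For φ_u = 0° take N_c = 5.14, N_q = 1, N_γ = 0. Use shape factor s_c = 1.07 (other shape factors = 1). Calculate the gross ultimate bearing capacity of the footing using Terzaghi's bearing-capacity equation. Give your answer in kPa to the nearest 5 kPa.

q_ult ≈ 760 kPa

Effective surcharge at the founding depth q = γ·D_f = 19.3 × 1.25 = 24.125 kPa.
q_ult = c·N_c·s_c + q·N_q
     = 134 × 5.14 × 1.07 + 24.125 × 1
     = 736.97 + 24.125 = 761.1 kPa.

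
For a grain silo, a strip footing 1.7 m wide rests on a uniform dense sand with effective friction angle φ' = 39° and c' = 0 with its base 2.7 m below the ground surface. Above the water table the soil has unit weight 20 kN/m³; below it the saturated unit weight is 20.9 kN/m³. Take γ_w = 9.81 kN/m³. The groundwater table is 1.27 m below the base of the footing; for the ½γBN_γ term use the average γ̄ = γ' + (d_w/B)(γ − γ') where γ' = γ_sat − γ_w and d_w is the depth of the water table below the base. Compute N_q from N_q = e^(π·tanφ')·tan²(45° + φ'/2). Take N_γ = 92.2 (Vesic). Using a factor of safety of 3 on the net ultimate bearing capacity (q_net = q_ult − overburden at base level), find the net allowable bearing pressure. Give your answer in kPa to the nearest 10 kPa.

N_q = e^(π·tan39°)·tan²(64.5°) = 55.96.
q = γ·D_f = 20 × 2.7 = 54 kPa.
γ' = 11.09 kN/m³; averaging over the depth B below the base, γ̄ = γ' + (d_w/B)(γ − γ') = 17.746 kN/m³.
q·N_q = 54 × 55.957 = 3021.7 kPa
0.5·γ·B·N_γ = 0.5 × 17.746 × 1.7 × 92.2 = 1390.8 kPa
q_ult = 3021.7 + 1390.8 = 4412.5 kPa.
q_net = 4412.5 − 54 = 4358.5 kPa.
q_all(net) = 4358.5 / 3 = 1452.8 kPa.

q_all(net) ≈ 1450 kPa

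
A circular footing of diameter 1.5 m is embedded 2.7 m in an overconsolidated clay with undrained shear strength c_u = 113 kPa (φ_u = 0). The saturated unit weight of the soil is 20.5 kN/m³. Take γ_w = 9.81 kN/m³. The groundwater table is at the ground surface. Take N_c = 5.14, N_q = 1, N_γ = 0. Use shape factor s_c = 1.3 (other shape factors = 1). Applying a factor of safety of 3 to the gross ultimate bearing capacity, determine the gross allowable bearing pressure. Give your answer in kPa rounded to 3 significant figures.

q_all ≈ 261 kPa

γ' = 20.5 − 9.81 = 10.69 kN/m³ (submerged throughout). q = 10.69 × 2.7 = 28.863 kPa.
c·N_c·s_c = 113 × 5.14 × 1.3 = 755.07 kPa
q·N_q = 28.863 × 1 = 28.863 kPa
q_ult = 755.07 + 28.863 = 783.93 kPa.
q_all = q_ult / FS = 783.93 / 3 = 261.31 kPa.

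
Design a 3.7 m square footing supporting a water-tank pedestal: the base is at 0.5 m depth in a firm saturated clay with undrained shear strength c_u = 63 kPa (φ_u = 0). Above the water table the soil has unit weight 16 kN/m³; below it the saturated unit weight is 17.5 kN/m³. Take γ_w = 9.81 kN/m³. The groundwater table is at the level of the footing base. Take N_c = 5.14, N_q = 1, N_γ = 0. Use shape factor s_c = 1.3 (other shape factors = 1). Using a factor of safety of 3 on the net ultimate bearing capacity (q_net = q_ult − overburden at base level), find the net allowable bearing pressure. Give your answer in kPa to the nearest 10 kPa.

q = γ·D_f = 16 × 0.5 = 8 kPa.
c·N_c·s_c = 63 × 5.14 × 1.3 = 420.97 kPa
q·N_q = 8 × 1 = 8 kPa
q_ult = 420.97 + 8 = 428.97 kPa.
q_net = 428.97 − 8 = 420.97 kPa.
q_all(net) = 420.97 / 3 = 140.32 kPa.

q_all(net) ≈ 140 kPa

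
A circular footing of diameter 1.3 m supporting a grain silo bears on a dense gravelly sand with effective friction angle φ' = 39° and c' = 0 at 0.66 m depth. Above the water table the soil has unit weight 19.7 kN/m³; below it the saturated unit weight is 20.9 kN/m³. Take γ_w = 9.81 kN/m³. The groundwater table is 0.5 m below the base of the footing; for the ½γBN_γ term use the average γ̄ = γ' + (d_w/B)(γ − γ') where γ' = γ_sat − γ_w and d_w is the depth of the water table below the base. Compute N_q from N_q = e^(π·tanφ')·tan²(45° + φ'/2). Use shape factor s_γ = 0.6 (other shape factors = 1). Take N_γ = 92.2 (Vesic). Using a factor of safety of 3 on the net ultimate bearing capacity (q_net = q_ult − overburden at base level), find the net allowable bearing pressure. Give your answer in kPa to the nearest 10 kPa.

N_q = e^(π·tan39°)·tan²(64.5°) = 55.96.
Overburden at base level: q = 19.7 × 0.66 = 13.002 kPa.
The water table is 0.5 m below the base (< B = 1.3 m), so the ½γBN_γ term uses γ̄ = γ' + (d_w/B)(γ − γ') = 11.09 + (0.5/1.3)(19.7 − 11.09) = 14.402 kN/m³.
Surcharge term q·N_q = 13.002 × 55.957 = 727.56 kPa; self-weight term 0.5·γ·B·N_γ·s_γ = 0.5 × 14.402 × 1.3 × 92.2 × 0.6 = 517.85 kPa.
q_ult = 727.56 + 517.85 = 1245.4 kPa.
q_net = 1245.4 − 13.002 = 1232.4 kPa.
q_all(net) = 1232.4 / 3 = 410.8 kPa.

q_all(net) ≈ 410 kPa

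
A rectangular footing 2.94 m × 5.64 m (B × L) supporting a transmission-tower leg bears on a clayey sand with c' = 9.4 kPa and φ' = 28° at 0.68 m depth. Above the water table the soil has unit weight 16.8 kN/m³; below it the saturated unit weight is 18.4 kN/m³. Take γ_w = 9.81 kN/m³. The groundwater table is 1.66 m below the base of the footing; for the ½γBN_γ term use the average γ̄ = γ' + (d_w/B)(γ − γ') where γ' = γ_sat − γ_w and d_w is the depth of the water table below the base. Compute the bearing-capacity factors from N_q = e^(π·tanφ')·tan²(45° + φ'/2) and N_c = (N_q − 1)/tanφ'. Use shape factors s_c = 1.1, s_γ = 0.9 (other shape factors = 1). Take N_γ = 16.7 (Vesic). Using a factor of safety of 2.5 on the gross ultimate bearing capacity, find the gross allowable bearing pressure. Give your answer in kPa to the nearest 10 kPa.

q_all ≈ 290 kPa

N_q = e^(π·tan28°)·tan²(59°) = 14.72; N_c = (N_q − 1)/tanφ' = 25.8.
Overburden at base level: q = 16.8 × 0.68 = 11.424 kPa.
The water table is 1.66 m below the base (< B = 2.94 m), so the ½γBN_γ term uses γ̄ = γ' + (d_w/B)(γ − γ') = 8.59 + (1.66/2.94)(16.8 − 8.59) = 13.226 kN/m³.
Cohesion term c·N_c·s_c = 9.4 × 25.803 × 1.1 = 266.81 kPa; surcharge term q·N_q = 11.424 × 14.72 = 168.16 kPa; self-weight term 0.5·γ·B·N_γ·s_γ = 0.5 × 13.226 × 2.94 × 16.7 × 0.9 = 292.21 kPa.
q_ult = 266.81 + 168.16 + 292.21 = 727.17 kPa.
q_all = 727.17 / 2.5 = 290.87 kPa.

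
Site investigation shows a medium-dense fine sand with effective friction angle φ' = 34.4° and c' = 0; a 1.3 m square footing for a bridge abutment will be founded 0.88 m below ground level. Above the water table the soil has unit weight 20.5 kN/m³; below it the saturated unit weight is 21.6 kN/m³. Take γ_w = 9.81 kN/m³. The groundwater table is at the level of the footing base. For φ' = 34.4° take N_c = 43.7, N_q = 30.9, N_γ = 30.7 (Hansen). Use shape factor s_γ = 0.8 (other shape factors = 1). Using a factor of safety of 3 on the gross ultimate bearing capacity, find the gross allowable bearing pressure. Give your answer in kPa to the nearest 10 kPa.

Overburden at base level: q = 20.5 × 0.88 = 18.04 kPa.
Below the base the soil is submerged, so the ½γBN_γ term uses γ' = 21.6 − 9.81 = 11.79 kN/m³.
Surcharge term q·N_q = 18.04 × 30.9 = 557.44 kPa; self-weight term 0.5·γ·B·N_γ·s_γ = 0.5 × 11.79 × 1.3 × 30.7 × 0.8 = 188.22 kPa.
q_ult = 557.44 + 188.22 = 745.65 kPa.
q_all = 745.65 / 3 = 248.55 kPa.

q_all ≈ 250 kPa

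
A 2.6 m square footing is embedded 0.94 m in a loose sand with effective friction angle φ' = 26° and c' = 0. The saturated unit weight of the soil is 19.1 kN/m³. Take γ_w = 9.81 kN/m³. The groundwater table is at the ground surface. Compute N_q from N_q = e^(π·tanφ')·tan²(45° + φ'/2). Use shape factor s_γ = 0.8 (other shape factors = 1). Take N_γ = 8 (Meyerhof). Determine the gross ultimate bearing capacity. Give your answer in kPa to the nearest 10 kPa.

q_ult ≈ 180 kPa

tan26° = 0.4877, so N_q = e^(π×0.4877)·tan²(58°) = 4.629 × 2.561 = 11.85.
Water table at ground surface, so effective unit weight γ' = 19.1 − 9.81 = 9.29 kN/m³ is used throughout; overburden q = 9.29 × 0.94 = 8.7326 kPa; the same γ' applies in the ½γBN_γ term.
Surcharge term q·N_q = 8.7326 × 11.854 = 103.52 kPa; self-weight term 0.5·γ·B·N_γ·s_γ = 0.5 × 9.29 × 2.6 × 8 × 0.8 = 77.293 kPa.
q_ult = 103.52 + 77.293 = 180.81 kPa.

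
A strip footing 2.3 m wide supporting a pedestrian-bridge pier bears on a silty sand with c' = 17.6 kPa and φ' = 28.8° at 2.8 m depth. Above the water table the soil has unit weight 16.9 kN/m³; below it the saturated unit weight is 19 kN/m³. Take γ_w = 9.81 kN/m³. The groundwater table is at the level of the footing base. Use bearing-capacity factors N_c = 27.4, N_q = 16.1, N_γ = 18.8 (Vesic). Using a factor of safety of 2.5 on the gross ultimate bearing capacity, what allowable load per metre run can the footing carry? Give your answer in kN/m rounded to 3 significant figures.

Overburden at base level: q = 16.9 × 2.8 = 47.32 kPa.
Below the base the soil is submerged, so the ½γBN_γ term uses γ' = 19 − 9.81 = 9.19 kN/m³.
Cohesion term c·N_c = 17.6 × 27.4 = 482.24 kPa; surcharge term q·N_q = 47.32 × 16.1 = 761.85 kPa; self-weight term 0.5·γ·B·N_γ = 0.5 × 9.19 × 2.3 × 18.8 = 198.69 kPa.
q_ult = 482.24 + 761.85 + 198.69 = 1442.8 kPa.
Gross allowable pressure q_all = 1442.8 / 2.5 = 577.11 kPa.
Allowable wall load = q_all × B = 577.11 × 2.3 = 1327.4 kN per metre run.

≈ 1330 kN/m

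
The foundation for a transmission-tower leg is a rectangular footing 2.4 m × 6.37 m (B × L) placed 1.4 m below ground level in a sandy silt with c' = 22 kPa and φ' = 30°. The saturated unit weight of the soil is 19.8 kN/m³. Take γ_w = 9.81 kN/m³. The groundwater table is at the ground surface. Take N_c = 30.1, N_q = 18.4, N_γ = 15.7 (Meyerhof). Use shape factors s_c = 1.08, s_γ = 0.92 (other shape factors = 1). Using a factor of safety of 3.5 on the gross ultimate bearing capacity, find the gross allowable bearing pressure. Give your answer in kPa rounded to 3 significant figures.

q_all ≈ 327 kPa

Water table at ground surface, so effective unit weight γ' = 19.8 − 9.81 = 9.99 kN/m³ is used throughout; overburden q = 9.99 × 1.4 = 13.986 kPa; the same γ' applies in the ½γBN_γ term.
Cohesion term c·N_c·s_c = 22 × 30.1 × 1.08 = 715.18 kPa; surcharge term q·N_q = 13.986 × 18.4 = 257.34 kPa; self-weight term 0.5·γ·B·N_γ·s_γ = 0.5 × 9.99 × 2.4 × 15.7 × 0.92 = 173.15 kPa.
q_ult = 715.18 + 257.34 + 173.15 = 1145.7 kPa.
q_all = 1145.7 / 3.5 = 327.34 kPa.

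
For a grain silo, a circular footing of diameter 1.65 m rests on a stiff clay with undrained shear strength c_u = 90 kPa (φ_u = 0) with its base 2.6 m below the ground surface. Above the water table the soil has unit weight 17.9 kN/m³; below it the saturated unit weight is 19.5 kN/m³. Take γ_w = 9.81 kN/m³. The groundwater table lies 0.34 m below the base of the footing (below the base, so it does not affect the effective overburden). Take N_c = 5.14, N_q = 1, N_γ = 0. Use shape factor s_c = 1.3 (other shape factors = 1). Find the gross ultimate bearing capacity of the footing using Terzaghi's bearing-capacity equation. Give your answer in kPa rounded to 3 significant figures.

Effective surcharge at the founding depth q = γ·D_f = 17.9 × 2.6 = 46.54 kPa.
q_ult = c·N_c·s_c + q·N_q
     = 90 × 5.14 × 1.3 + 46.54 × 1
     = 601.38 + 46.54 = 647.92 kPa.

q_ult ≈ 648 kPa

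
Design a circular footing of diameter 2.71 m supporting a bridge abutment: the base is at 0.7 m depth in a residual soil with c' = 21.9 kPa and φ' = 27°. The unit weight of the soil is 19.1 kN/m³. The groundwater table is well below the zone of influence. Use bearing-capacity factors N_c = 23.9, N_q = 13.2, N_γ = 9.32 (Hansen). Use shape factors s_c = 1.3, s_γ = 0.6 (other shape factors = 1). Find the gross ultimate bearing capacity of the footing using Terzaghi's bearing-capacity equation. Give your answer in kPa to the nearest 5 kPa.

q_ult ≈ 1000 kPa

q = γ·D_f = 19.1 × 0.7 = 13.37 kPa.
c·N_c·s_c = 21.9 × 23.9 × 1.3 = 680.43 kPa
q·N_q = 13.37 × 13.2 = 176.48 kPa
0.5·γ·B·N_γ·s_γ = 0.5 × 19.1 × 2.71 × 9.32 × 0.6 = 144.72 kPa
q_ult = 680.43 + 176.48 + 144.72 = 1001.6 kPa.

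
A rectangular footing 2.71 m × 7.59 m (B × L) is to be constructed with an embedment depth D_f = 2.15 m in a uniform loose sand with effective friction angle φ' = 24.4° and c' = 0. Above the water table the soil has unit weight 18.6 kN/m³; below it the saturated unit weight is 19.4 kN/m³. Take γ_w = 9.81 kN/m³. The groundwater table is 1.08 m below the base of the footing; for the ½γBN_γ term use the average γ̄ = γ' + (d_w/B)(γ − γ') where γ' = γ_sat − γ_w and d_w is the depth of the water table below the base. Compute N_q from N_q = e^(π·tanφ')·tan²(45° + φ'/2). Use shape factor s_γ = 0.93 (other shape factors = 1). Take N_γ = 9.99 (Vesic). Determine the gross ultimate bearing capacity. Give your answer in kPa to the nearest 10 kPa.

tan24.4° = 0.4536, so N_q = e^(π×0.4536)·tan²(57.2°) = 4.158 × 2.408 = 10.01.
Effective surcharge at the founding depth q = γ·D_f = 18.6 × 2.15 = 39.99 kPa.
With d_w = 1.08 m < B, γ̄ = 9.59 + (1.08/2.71) × (18.6 − 9.59) = 13.181 kN/m³.
q_ult = q·N_q + 0.5·γ·B·N_γ·s_γ
     = 39.99 × 10.012 + 0.5 × 13.181 × 2.71 × 9.99 × 0.93
     = 400.38 + 165.93 = 566.31 kPa.

q_ult ≈ 570 kPa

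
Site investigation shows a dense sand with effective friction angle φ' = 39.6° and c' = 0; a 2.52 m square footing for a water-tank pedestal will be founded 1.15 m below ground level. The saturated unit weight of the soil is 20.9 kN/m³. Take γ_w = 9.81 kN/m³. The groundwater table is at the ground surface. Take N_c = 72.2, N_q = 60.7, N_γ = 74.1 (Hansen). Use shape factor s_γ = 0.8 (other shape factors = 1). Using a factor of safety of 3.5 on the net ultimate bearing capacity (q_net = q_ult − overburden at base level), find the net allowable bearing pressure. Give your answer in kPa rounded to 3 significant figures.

Water table at ground surface, so effective unit weight γ' = 20.9 − 9.81 = 11.09 kN/m³ is used throughout; overburden q = 11.09 × 1.15 = 12.753 kPa; the same γ' applies in the ½γBN_γ term.
Surcharge term q·N_q = 12.753 × 60.7 = 774.14 kPa; self-weight term 0.5·γ·B·N_γ·s_γ = 0.5 × 11.09 × 2.52 × 74.1 × 0.8 = 828.34 kPa.
q_ult = 774.14 + 828.34 = 1602.5 kPa.
q_net = 1602.5 − 12.753 = 1589.7 kPa.
q_all(net) = 1589.7 / 3.5 = 454.21 kPa.

q_all(net) ≈ 454 kPa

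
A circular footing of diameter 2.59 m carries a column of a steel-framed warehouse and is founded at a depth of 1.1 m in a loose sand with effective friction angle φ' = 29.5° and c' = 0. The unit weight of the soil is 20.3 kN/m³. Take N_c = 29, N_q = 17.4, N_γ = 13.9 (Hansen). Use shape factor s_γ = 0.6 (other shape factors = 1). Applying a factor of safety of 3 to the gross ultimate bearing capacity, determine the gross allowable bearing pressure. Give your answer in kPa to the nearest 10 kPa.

q_all ≈ 200 kPa

Overburden at base level: q = 20.3 × 1.1 = 22.33 kPa.
Surcharge term q·N_q = 22.33 × 17.4 = 388.54 kPa; self-weight term 0.5·γ·B·N_γ·s_γ = 0.5 × 20.3 × 2.59 × 13.9 × 0.6 = 219.25 kPa.
q_ult = 388.54 + 219.25 = 607.79 kPa.
q_all = q_ult / FS = 607.79 / 3 = 202.6 kPa.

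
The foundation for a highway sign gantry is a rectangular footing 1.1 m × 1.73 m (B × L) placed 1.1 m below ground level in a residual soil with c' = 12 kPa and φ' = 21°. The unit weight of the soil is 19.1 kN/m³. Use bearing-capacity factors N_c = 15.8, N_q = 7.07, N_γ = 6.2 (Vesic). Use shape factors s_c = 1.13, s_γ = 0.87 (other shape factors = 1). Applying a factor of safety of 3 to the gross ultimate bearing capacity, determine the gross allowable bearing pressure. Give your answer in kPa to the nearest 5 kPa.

q = γ·D_f = 19.1 × 1.1 = 21.01 kPa.
c·N_c·s_c = 12 × 15.8 × 1.13 = 214.25 kPa
q·N_q = 21.01 × 7.07 = 148.54 kPa
0.5·γ·B·N_γ·s_γ = 0.5 × 19.1 × 1.1 × 6.2 × 0.87 = 56.664 kPa
q_ult = 214.25 + 148.54 + 56.664 = 419.45 kPa.
q_all = q_ult / FS = 419.45 / 3 = 139.82 kPa.

q_all ≈ 140 kPa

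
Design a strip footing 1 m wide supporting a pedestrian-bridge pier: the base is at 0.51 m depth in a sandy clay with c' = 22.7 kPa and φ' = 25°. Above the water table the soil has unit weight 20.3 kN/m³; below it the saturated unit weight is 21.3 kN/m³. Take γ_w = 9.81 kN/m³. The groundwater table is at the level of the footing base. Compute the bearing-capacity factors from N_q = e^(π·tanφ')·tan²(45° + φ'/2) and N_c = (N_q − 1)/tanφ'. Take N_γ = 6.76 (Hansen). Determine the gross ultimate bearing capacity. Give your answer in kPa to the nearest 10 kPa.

q_ult ≈ 620 kPa

tan25° = 0.4663, so N_q = e^(π×0.4663)·tan²(57.5°) = 4.327 × 2.464 = 10.66.
N_c = (10.66 − 1)/tan25° = 20.72.
q = γ·D_f = 20.3 × 0.51 = 10.353 kPa.
For the ½γBN_γ term take γ' = 21.3 − 9.81 = 11.49 kN/m³ (soil below base is submerged).
c·N_c = 22.7 × 20.721 = 470.36 kPa
q·N_q = 10.353 × 10.662 = 110.39 kPa
0.5·γ·B·N_γ = 0.5 × 11.49 × 1 × 6.76 = 38.836 kPa
q_ult = 470.36 + 110.39 + 38.836 = 619.58 kPa.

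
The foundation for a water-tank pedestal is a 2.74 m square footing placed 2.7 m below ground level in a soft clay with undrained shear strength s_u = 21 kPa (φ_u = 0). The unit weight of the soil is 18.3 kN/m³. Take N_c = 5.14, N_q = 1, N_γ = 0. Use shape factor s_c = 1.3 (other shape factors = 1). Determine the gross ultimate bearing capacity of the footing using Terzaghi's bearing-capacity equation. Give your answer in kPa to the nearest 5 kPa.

q_ult ≈ 190 kPa

Overburden at base level: q = 18.3 × 2.7 = 49.41 kPa.
Cohesion term c·N_c·s_c = 21 × 5.14 × 1.3 = 140.32 kPa; surcharge term q·N_q = 49.41 × 1 = 49.41 kPa.
q_ult = 140.32 + 49.41 = 189.73 kPa.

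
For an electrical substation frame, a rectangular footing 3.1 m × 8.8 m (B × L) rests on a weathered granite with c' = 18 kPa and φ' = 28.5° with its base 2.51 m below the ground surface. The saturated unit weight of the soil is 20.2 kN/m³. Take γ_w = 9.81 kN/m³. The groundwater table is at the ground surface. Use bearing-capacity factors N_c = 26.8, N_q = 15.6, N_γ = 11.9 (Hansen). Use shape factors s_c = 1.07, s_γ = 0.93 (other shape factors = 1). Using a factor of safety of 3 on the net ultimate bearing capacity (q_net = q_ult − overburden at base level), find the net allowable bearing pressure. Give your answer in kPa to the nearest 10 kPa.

q_all(net) ≈ 360 kPa

With the water table at the surface the whole profile is submerged: γ' = 20.2 − 9.81 = 10.39 kN/m³, so q = γ'·D_f = 26.079 kPa; the same γ' applies in the ½γBN_γ term.
q_ult = c·N_c·s_c + q·N_q + 0.5·γ·B·N_γ·s_γ
     = 18 × 26.8 × 1.07 + 26.079 × 15.6 + 0.5 × 10.39 × 3.1 × 11.9 × 0.93
     = 516.17 + 406.83 + 178.23 = 1101.2 kPa.
q_net = 1101.2 − 26.079 = 1075.1 kPa.
q_all(net) = 1075.1 / 3 = 358.38 kPa.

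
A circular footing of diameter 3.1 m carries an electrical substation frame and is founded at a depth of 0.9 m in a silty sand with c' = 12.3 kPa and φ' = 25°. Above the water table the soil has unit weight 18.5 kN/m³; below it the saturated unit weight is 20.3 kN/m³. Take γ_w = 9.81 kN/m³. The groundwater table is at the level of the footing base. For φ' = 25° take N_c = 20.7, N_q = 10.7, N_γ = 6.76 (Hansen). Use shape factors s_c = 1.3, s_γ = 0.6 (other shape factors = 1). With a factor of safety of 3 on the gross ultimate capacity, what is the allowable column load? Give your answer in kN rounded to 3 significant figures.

Overburden at base level: q = 18.5 × 0.9 = 16.65 kPa.
Below the base the soil is submerged, so the ½γBN_γ term uses γ' = 20.3 − 9.81 = 10.49 kN/m³.
Cohesion term c·N_c·s_c = 12.3 × 20.7 × 1.3 = 330.99 kPa; surcharge term q·N_q = 16.65 × 10.7 = 178.16 kPa; self-weight term 0.5·γ·B·N_γ·s_γ = 0.5 × 10.49 × 3.1 × 6.76 × 0.6 = 65.949 kPa.
q_ult = 330.99 + 178.16 + 65.949 = 575.1 kPa.
Gross allowable pressure q_all = 575.1 / 3 = 191.7 kPa.
Footing area = 7.5477 m², so allowable column load = 191.7 × 7.5477 = 1446.9 kN.

P_all ≈ 1450 kN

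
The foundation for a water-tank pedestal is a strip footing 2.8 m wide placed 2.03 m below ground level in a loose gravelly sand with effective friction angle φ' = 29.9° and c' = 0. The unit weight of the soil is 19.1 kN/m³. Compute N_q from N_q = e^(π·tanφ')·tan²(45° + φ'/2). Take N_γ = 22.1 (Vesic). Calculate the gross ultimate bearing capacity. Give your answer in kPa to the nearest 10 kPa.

tan29.9° = 0.575, so N_q = e^(π×0.575)·tan²(59.95°) = 6.089 × 2.988 = 18.19.
Overburden at base level: q = 19.1 × 2.03 = 38.773 kPa.
Surcharge term q·N_q = 38.773 × 18.194 = 705.43 kPa; self-weight term 0.5·γ·B·N_γ = 0.5 × 19.1 × 2.8 × 22.1 = 590.95 kPa.
q_ult = 705.43 + 590.95 = 1296.4 kPa.

q_ult ≈ 1300 kPa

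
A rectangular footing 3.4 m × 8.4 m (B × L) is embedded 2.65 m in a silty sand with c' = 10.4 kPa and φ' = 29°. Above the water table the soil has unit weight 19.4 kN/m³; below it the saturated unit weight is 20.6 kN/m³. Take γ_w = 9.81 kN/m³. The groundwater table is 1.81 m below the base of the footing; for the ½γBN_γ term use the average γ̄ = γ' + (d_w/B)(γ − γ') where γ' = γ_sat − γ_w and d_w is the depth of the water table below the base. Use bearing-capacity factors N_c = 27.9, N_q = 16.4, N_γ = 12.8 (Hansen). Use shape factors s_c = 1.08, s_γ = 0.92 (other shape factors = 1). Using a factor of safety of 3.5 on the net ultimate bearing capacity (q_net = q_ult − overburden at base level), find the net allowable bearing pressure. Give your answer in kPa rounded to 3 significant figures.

q_all(net) ≈ 404 kPa

Overburden at base level: q = 19.4 × 2.65 = 51.41 kPa.
The water table is 1.81 m below the base (< B = 3.4 m), so the ½γBN_γ term uses γ̄ = γ' + (d_w/B)(γ − γ') = 10.79 + (1.81/3.4)(19.4 − 10.79) = 15.374 kN/m³.
Cohesion term c·N_c·s_c = 10.4 × 27.9 × 1.08 = 313.37 kPa; surcharge term q·N_q = 51.41 × 16.4 = 843.12 kPa; self-weight term 0.5·γ·B·N_γ·s_γ = 0.5 × 15.374 × 3.4 × 12.8 × 0.92 = 307.77 kPa.
q_ult = 313.37 + 843.12 + 307.77 = 1464.3 kPa.
q_net = 1464.3 − 51.41 = 1412.9 kPa.
q_all(net) = 1412.9 / 3.5 = 403.67 kPa.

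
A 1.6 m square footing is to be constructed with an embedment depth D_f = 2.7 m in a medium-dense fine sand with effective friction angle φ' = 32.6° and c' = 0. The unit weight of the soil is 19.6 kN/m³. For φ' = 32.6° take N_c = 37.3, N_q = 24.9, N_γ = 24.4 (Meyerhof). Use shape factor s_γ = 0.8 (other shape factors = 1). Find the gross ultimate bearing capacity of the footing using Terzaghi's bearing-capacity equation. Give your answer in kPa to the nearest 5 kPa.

q_ult ≈ 1625 kPa

q = γ·D_f = 19.6 × 2.7 = 52.92 kPa.
q·N_q = 52.92 × 24.9 = 1317.7 kPa
0.5·γ·B·N_γ·s_γ = 0.5 × 19.6 × 1.6 × 24.4 × 0.8 = 306.07 kPa
q_ult = 1317.7 + 306.07 = 1623.8 kPa.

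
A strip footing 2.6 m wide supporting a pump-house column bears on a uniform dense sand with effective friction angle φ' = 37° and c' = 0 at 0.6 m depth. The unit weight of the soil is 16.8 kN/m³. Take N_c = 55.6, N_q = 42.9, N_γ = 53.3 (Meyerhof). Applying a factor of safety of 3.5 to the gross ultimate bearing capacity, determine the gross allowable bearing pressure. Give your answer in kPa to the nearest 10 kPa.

Overburden at base level: q = 16.8 × 0.6 = 10.08 kPa.
Surcharge term q·N_q = 10.08 × 42.9 = 432.43 kPa; self-weight term 0.5·γ·B·N_γ = 0.5 × 16.8 × 2.6 × 53.3 = 1164.1 kPa.
q_ult = 432.43 + 1164.1 = 1596.5 kPa.
q_all = q_ult / FS = 1596.5 / 3.5 = 456.14 kPa.

q_all ≈ 460 kPa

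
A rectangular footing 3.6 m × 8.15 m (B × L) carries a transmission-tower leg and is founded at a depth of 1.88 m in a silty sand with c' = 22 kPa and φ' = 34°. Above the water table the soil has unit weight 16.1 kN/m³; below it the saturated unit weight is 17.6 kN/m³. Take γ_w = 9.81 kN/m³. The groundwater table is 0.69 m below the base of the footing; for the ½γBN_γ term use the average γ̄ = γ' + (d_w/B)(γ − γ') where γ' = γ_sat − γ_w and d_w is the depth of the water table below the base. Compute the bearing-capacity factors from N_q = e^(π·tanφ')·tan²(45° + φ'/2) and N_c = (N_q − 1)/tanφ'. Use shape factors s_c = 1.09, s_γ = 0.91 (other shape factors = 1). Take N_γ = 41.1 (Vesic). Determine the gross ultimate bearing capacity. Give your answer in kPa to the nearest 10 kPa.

tan34° = 0.6745, so N_q = e^(π×0.6745)·tan²(62°) = 8.323 × 3.537 = 29.44.
N_c = (29.44 − 1)/tan34° = 42.16.
Effective surcharge at the founding depth q = γ·D_f = 16.1 × 1.88 = 30.268 kPa.
With d_w = 0.69 m < B, γ̄ = 7.79 + (0.69/3.6) × (16.1 − 7.79) = 9.3828 kN/m³.
q_ult = c·N_c·s_c + q·N_q + 0.5·γ·B·N_γ·s_γ
     = 22 × 42.164 × 1.09 + 30.268 × 29.44 + 0.5 × 9.3828 × 3.6 × 41.1 × 0.91
     = 1011.1 + 891.08 + 631.66 = 2533.8 kPa.

q_ult ≈ 2530 kPa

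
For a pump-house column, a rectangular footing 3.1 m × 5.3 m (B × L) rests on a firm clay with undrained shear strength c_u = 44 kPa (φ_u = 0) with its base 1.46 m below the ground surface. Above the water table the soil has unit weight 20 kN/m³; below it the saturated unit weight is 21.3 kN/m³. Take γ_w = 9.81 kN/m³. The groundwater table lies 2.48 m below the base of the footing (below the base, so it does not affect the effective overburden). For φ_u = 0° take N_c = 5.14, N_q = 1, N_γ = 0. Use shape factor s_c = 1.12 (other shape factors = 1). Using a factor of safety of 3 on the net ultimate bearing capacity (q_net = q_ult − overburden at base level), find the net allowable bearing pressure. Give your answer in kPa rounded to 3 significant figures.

Overburden at base level: q = 20 × 1.46 = 29.2 kPa.
Cohesion term c·N_c·s_c = 44 × 5.14 × 1.12 = 253.3 kPa; surcharge term q·N_q = 29.2 × 1 = 29.2 kPa.
q_ult = 253.3 + 29.2 = 282.5 kPa.
q_net = 282.5 − 29.2 = 253.3 kPa.
q_all(net) = 253.3 / 3 = 84.433 kPa.

q_all(net) ≈ 84.4 kPa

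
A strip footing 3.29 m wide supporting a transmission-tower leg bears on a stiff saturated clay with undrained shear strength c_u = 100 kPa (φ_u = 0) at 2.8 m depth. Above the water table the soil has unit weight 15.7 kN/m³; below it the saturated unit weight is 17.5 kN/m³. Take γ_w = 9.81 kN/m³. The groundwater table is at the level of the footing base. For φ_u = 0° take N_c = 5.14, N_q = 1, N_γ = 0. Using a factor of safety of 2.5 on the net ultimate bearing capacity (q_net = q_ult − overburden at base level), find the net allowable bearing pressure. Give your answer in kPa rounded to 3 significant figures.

q_all(net) ≈ 206 kPa

Overburden at base level: q = 15.7 × 2.8 = 43.96 kPa.
Cohesion term c·N_c = 100 × 5.14 = 514 kPa; surcharge term q·N_q = 43.96 × 1 = 43.96 kPa.
q_ult = 514 + 43.96 = 557.96 kPa.
q_net = 557.96 − 43.96 = 514 kPa.
q_all(net) = 514 / 2.5 = 205.6 kPa.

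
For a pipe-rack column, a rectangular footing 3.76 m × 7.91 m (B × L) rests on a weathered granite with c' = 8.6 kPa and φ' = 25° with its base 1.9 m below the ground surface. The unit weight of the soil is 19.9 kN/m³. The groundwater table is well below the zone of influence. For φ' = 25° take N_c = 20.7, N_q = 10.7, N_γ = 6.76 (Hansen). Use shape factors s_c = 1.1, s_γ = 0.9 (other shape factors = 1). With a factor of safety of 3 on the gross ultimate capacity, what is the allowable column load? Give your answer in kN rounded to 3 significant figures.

Effective surcharge at the founding depth q = γ·D_f = 19.9 × 1.9 = 37.81 kPa.
q_ult = c·N_c·s_c + q·N_q + 0.5·γ·B·N_γ·s_γ
     = 8.6 × 20.7 × 1.1 + 37.81 × 10.7 + 0.5 × 19.9 × 3.76 × 6.76 × 0.9
     = 195.82 + 404.57 + 227.61 = 828 kPa.
Gross allowable pressure q_all = 828 / 3 = 276 kPa.
Footing area = 29.7416 m², so allowable column load = 276 × 29.7416 = 8208.7 kN.

P_all ≈ 8210 kN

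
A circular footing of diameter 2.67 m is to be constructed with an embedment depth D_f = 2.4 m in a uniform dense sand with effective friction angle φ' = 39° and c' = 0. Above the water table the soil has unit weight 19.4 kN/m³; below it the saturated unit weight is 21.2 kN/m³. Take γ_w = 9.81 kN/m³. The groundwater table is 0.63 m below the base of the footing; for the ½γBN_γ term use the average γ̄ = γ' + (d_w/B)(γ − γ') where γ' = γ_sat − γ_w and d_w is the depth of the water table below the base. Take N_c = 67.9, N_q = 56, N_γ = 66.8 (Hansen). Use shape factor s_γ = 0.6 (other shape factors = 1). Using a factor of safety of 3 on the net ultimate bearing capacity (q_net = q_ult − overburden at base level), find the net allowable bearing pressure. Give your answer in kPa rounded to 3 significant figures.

Overburden at base level: q = 19.4 × 2.4 = 46.56 kPa.
The water table is 0.63 m below the base (< B = 2.67 m), so the ½γBN_γ term uses γ̄ = γ' + (d_w/B)(γ − γ') = 11.39 + (0.63/2.67)(19.4 − 11.39) = 13.28 kN/m³.
Surcharge term q·N_q = 46.56 × 56 = 2607.4 kPa; self-weight term 0.5·γ·B·N_γ·s_γ = 0.5 × 13.28 × 2.67 × 66.8 × 0.6 = 710.57 kPa.
q_ult = 2607.4 + 710.57 = 3317.9 kPa.
q_net = 3317.9 − 46.56 = 3271.4 kPa.
q_all(net) = 3271.4 / 3 = 1090.5 kPa.

q_all(net) ≈ 1090 kPa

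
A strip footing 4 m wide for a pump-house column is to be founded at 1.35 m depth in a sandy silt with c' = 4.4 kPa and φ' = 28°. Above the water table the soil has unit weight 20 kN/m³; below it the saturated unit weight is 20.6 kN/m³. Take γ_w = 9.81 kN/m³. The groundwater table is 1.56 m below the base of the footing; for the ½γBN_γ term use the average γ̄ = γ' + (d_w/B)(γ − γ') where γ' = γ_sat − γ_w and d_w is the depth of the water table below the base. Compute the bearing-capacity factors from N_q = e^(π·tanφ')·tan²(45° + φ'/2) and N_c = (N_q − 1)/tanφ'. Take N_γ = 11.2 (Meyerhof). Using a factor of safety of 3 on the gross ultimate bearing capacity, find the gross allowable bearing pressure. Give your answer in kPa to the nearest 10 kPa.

q_all ≈ 280 kPa

N_q = e^(π·tan28°)·tan²(59°) = 14.72; N_c = (N_q − 1)/tanφ' = 25.8.
Overburden at base level: q = 20 × 1.35 = 27 kPa.
The water table is 1.56 m below the base (< B = 4 m), so the ½γBN_γ term uses γ̄ = γ' + (d_w/B)(γ − γ') = 10.79 + (1.56/4)(20 − 10.79) = 14.382 kN/m³.
Cohesion term c·N_c = 4.4 × 25.803 = 113.53 kPa; surcharge term q·N_q = 27 × 14.72 = 397.44 kPa; self-weight term 0.5·γ·B·N_γ = 0.5 × 14.382 × 4 × 11.2 = 322.15 kPa.
q_ult = 113.53 + 397.44 + 322.15 = 833.13 kPa.
q_all = 833.13 / 3 = 277.71 kPa.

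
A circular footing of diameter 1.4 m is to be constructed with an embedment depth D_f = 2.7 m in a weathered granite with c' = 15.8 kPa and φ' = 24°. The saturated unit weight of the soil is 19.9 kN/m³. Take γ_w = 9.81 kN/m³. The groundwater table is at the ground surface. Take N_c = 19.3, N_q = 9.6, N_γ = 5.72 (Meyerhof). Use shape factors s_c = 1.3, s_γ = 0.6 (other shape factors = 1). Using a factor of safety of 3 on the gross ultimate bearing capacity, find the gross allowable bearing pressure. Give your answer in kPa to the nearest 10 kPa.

q_all ≈ 230 kPa

γ' = 19.9 − 9.81 = 10.09 kN/m³ (submerged throughout). q = 10.09 × 2.7 = 27.243 kPa; the same γ' applies in the ½γBN_γ term.
c·N_c·s_c = 15.8 × 19.3 × 1.3 = 396.42 kPa
q·N_q = 27.243 × 9.6 = 261.53 kPa
0.5·γ·B·N_γ·s_γ = 0.5 × 10.09 × 1.4 × 5.72 × 0.6 = 24.24 kPa
q_ult = 396.42 + 261.53 + 24.24 = 682.2 kPa.
q_all = 682.2 / 3 = 227.4 kPa.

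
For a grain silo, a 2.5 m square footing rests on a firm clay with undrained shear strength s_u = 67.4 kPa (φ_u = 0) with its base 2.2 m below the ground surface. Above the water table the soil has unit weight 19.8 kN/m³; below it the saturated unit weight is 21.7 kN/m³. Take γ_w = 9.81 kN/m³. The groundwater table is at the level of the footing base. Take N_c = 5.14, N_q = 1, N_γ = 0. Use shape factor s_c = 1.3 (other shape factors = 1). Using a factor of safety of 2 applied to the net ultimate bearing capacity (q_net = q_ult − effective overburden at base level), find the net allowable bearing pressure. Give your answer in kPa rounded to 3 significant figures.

q = γ·D_f = 19.8 × 2.2 = 43.56 kPa.
c·N_c·s_c = 67.4 × 5.14 × 1.3 = 450.37 kPa
q·N_q = 43.56 × 1 = 43.56 kPa
q_ult = 450.37 + 43.56 = 493.93 kPa.
Net ultimate: q_net = 493.93 − 43.56 = 450.37 kPa.
q_all(net) = 450.37 / 2 = 225.18 kPa.

q_all(net) ≈ 225 kPa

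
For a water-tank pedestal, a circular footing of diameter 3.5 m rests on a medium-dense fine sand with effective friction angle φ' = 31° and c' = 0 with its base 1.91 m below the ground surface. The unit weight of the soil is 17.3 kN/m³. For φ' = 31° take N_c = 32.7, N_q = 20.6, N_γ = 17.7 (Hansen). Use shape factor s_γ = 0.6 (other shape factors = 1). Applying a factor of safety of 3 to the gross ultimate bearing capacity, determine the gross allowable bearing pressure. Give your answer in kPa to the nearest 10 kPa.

q_all ≈ 330 kPa

q = γ·D_f = 17.3 × 1.91 = 33.043 kPa.
q·N_q = 33.043 × 20.6 = 680.69 kPa
0.5·γ·B·N_γ·s_γ = 0.5 × 17.3 × 3.5 × 17.7 × 0.6 = 321.52 kPa
q_ult = 680.69 + 321.52 = 1002.2 kPa.
q_all = q_ult / FS = 1002.2 / 3 = 334.07 kPa.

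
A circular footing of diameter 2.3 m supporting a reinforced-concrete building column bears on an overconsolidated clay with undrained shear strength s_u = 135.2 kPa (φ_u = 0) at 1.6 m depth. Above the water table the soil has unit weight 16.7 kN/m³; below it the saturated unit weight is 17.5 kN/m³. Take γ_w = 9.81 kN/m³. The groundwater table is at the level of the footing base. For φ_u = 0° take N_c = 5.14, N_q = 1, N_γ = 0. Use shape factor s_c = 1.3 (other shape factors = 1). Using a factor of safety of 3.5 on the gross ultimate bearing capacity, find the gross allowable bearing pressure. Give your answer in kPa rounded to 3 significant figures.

q_all ≈ 266 kPa

Overburden at base level: q = 16.7 × 1.6 = 26.72 kPa.
Cohesion term c·N_c·s_c = 135.2 × 5.14 × 1.3 = 903.41 kPa; surcharge term q·N_q = 26.72 × 1 = 26.72 kPa.
q_ult = 903.41 + 26.72 = 930.13 kPa.
q_all = 930.13 / 3.5 = 265.75 kPa.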